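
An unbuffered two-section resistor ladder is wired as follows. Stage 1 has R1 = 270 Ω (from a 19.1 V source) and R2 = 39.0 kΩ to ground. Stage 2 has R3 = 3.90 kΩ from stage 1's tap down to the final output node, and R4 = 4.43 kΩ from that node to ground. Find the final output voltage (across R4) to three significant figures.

V_out ≈ 9.77 V

Stage 2 presents R3+R4 = 8330 Ω as a load on stage 1's tap.
Stage 1's lower leg becomes R2‖(R3+R4) = 6864 Ω, so V_mid = 19.1 × 6864/7134 = 18.38 V.
Stage 2 is itself unloaded: V_out = V_mid × R4/(R3+R4) = 18.38 × 4430/8330 = 9.77 V.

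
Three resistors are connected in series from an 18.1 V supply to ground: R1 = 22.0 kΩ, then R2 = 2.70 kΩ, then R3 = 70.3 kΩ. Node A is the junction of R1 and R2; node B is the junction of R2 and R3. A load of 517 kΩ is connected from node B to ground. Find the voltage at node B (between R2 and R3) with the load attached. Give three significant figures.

At node B, R3 is in parallel with the load: R3‖R_L = 61.89 kΩ.
Below node A the resistance is R2 + (R3‖R_L) = 64.59 kΩ, so V_A = 18.1 × 64.59/86.59 = 13.50 V.
Then V_B = V_A × (R3‖R_L)/(R2 + R3‖R_L) = 13.50 × 61.89/64.59 = 12.9 V.

V ≈ 12.9 V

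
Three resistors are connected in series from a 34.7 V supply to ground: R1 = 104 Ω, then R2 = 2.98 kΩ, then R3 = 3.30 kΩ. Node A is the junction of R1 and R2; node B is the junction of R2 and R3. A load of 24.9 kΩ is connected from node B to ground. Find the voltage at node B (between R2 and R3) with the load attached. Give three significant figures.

V ≈ 16.9 V

At node B, R3 is in parallel with the load: R3‖R_L = 2914 Ω.
Below node A the resistance is R2 + (R3‖R_L) = 5894 Ω, so V_A = 34.7 × 5894/5998 = 34.10 V.
Then V_B = V_A × (R3‖R_L)/(R2 + R3‖R_L) = 34.10 × 2914/5894 = 16.9 V.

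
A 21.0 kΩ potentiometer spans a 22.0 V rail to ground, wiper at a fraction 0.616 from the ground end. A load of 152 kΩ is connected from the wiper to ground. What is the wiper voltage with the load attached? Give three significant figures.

V ≈ 13.1 V

The wiper splits the pot into (1−α)R = 8.064 kΩ above and αR = 12.94 kΩ below.
Lower section ‖ load = 11.92 kΩ.
V_wiper = 22.0 × 11.92/(8.064 + 11.92) = 13.1 V.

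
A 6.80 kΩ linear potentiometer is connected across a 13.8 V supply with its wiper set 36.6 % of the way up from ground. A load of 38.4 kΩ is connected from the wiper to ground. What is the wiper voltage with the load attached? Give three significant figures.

V ≈ 4.85 V

The wiper splits the pot into (1−α)R = 4.311 kΩ above and αR = 2.489 kΩ below.
Lower section ‖ load = 2.337 kΩ.
V_wiper = 13.8 × 2.337/(4.311 + 2.337) = 4.85 V.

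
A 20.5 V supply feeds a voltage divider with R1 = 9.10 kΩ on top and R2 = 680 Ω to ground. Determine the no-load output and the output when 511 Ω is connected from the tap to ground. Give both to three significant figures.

Unloaded: 1.43 V; loaded: 0.637 V

Open-circuit: V = 20.5 × 680/(9100 + 680) = 1.43 V.
With the load, R2 becomes R2‖R_L = 291.8 Ω, so V = 20.5 × 291.8/9392 = 0.637 V.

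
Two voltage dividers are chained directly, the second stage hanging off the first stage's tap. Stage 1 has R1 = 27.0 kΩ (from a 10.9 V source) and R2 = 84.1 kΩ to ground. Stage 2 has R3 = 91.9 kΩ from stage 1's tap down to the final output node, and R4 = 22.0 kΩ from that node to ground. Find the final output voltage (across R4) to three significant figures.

Stage 2 presents R3+R4 = 113.9 kΩ as a load on stage 1's tap.
Stage 1's lower leg becomes R2‖(R3+R4) = 48.38 kΩ, so V_mid = 10.9 × 48.38/75.38 = 6.996 V.
Stage 2 is itself unloaded: V_out = V_mid × R4/(R3+R4) = 6.996 × 22.0/113.9 = 1.35 V.

V_out ≈ 1.35 V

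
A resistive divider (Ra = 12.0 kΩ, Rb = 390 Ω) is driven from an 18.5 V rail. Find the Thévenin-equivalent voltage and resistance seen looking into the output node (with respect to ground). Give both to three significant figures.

V_th is the open-circuit tap voltage: 18.5 × 390/(12000 + 390) = 0.582 V.
With the supply zeroed, Ra and Rb appear in parallel from the tap: R_th = Ra‖Rb = (12000 × 390)/12390 = 378 Ω.

V_th = 0.582 V, R_th = 378 Ω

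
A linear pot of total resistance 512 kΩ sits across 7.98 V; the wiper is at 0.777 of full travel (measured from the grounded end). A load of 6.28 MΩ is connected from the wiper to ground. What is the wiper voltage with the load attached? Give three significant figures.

The wiper splits the pot into (1−α)R = 114.2 kΩ above and αR = 397.8 kΩ below.
Lower section ‖ load = 374.1 kΩ.
V_wiper = 7.98 × 374.1/(114.2 + 374.1) = 6.11 V.

V ≈ 6.11 V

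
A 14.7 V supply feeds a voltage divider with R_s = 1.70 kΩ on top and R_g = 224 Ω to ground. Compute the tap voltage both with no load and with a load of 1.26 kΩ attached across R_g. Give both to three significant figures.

Unloaded: 1.71 V; loaded: 1.48 V

Open-circuit: V = 14.7 × 224/(1700 + 224) = 1.71 V.
With the load, R_g becomes R_g‖R_L = 190.2 Ω, so V = 14.7 × 190.2/1890 = 1.48 V.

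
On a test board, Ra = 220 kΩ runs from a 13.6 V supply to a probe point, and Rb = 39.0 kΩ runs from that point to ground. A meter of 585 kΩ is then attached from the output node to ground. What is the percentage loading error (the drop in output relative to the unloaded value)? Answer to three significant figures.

The divider's output (Thévenin) resistance is Ra‖Rb = 33.13 kΩ.
Fractional drop under load = R_th/(R_th + R_L) = 33.13 / (33.13 + 585) = 0.05359.
So the output falls by 5.36 %.

5.36 %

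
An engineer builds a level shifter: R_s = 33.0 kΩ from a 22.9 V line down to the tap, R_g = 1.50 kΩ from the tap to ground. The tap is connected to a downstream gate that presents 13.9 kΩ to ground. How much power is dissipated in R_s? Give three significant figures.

Total resistance from the source is R_s + (R_g‖R_L) = 34.35 kΩ, so I = 22.9/34.35 kΩ = 0.6666 mA.
P = I²·R_s = (0.6666 mA)² × 33.0 kΩ = 14.7 mW.

P ≈ 14.7 mW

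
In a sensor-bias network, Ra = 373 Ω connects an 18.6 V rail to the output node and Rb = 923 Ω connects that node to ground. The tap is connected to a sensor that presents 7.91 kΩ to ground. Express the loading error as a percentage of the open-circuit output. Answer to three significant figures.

The divider's output (Thévenin) resistance is Ra‖Rb = 265.6 Ω.
Fractional drop under load = R_th/(R_th + R_L) = 265.6 / (265.6 + 7910) = 0.03249.
So the output falls by 3.25 %.

3.25 %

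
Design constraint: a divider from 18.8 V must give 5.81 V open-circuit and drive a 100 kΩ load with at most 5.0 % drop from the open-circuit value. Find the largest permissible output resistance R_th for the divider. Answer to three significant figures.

Loading drop = R_th/(R_th + R_L) ≤ 0.0500, so R_th ≤ R_L · ε/(1−ε) = 100 kΩ × 0.0500/0.9500 = 5.26 kΩ.

R_th ≤ 5.26 kΩ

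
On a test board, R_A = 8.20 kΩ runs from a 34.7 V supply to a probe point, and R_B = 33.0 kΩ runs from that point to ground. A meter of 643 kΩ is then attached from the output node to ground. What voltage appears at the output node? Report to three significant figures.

V_out ≈ 27.5 V

The load sits in parallel with R_B: R_B‖R_L = (33.0 × 643) / (33.0 + 643) = 31.39 kΩ.
V_out = 34.7 × 31.39 / (8.20 + 31.39) = 34.7 × 31.39/39.59 = 27.5 V.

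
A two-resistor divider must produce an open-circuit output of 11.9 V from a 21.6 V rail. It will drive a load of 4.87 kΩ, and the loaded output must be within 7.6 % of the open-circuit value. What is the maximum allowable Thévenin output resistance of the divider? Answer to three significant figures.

Loading drop = R_th/(R_th + R_L) ≤ 0.0760, so R_th ≤ R_L · ε/(1−ε) = 4.87 kΩ × 0.0760/0.9240 = 401 Ω.

R_th ≤ 401 Ω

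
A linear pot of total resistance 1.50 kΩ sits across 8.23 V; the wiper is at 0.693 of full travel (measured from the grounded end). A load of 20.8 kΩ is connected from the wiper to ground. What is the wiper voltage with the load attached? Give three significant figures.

The wiper splits the pot into (1−α)R = 460.5 Ω above and αR = 1040 Ω below.
Lower section ‖ load = 990.0 Ω.
V_wiper = 8.23 × 990.0/(460.5 + 990.0) = 5.62 V.

V ≈ 5.62 V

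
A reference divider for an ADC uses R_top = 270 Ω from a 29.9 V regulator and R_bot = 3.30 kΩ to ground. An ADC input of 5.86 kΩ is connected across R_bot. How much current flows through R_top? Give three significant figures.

R_bot‖R_L = 2111 Ω, so the source sees R_top + R_bot‖R_L = 2381 Ω.
I = 29.9 V / 2381 Ω = 12.6 mA.

I ≈ 12.6 mA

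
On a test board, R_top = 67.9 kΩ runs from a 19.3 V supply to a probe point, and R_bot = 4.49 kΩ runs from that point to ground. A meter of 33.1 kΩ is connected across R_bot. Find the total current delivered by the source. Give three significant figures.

I ≈ 0.269 mA

R_bot‖R_L = 3.954 kΩ, so the source sees R_top + R_bot‖R_L = 71.85 kΩ.
I = 19.3 V / 71.85 kΩ = 0.269 mA.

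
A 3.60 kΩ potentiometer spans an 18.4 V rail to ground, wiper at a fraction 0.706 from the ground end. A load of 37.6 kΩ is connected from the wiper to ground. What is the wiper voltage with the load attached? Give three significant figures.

V ≈ 12.7 V

The wiper splits the pot into (1−α)R = 1.058 kΩ above and αR = 2.542 kΩ below.
Lower section ‖ load = 2.381 kΩ.
V_wiper = 18.4 × 2.381/(1.058 + 2.381) = 12.7 V.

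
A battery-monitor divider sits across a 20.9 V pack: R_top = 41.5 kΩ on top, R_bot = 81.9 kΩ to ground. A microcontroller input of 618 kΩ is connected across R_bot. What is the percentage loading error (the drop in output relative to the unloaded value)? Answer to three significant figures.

The divider's output (Thévenin) resistance is R_top‖R_bot = 27.54 kΩ.
Fractional drop under load = R_th/(R_th + R_L) = 27.54 / (27.54 + 618) = 0.04267.
So the output falls by 4.27 %.

4.27 %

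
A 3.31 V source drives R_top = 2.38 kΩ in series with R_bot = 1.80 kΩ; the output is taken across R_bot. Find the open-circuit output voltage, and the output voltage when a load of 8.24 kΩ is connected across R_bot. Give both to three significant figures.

Unloaded: 1.43 V; loaded: 1.27 V

Open-circuit: V = 3.31 × 1.80/(2.38 + 1.80) = 1.43 V.
With the load, R_bot becomes R_bot‖R_L = 1.477 kΩ, so V = 3.31 × 1.477/3.857 = 1.27 V.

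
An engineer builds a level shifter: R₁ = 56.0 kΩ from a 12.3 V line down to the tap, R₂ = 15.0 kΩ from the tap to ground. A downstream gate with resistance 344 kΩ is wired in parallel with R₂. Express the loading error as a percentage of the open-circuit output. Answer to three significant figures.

The divider's output (Thévenin) resistance is R₁‖R₂ = 11.83 kΩ.
Fractional drop under load = R_th/(R_th + R_L) = 11.83 / (11.83 + 344) = 0.03325.
So the output falls by 3.32 %.

3.32 %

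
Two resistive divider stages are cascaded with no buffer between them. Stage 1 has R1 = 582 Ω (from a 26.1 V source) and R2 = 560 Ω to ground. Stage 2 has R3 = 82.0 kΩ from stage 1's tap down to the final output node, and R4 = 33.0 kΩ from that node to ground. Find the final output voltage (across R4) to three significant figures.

Stage 2 presents R3+R4 = 115000 Ω as a load on stage 1's tap.
Stage 1's lower leg becomes R2‖(R3+R4) = 557.3 Ω, so V_mid = 26.1 × 557.3/1139 = 12.77 V.
Stage 2 is itself unloaded: V_out = V_mid × R4/(R3+R4) = 12.77 × 33000/115000 = 3.66 V.

V_out ≈ 3.66 V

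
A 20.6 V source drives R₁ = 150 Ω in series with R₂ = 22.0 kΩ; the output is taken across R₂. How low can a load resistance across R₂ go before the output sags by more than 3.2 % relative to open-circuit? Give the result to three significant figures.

Output resistance R_th = R₁‖R₂ = (150 × 22000)/22150 = 149.0 Ω.
The fractional drop is R_th/(R_th + R_L); requiring this ≤ 0.0320 gives R_L ≥ R_th(1/0.0320 − 1) = 149.0 × 30.25 = 4.51 kΩ.

R_L(min) ≈ 4.51 kΩ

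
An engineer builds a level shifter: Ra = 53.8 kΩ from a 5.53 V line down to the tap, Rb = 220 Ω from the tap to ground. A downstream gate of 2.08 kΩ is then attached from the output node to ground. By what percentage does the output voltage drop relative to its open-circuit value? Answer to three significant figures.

The divider's output (Thévenin) resistance is Ra‖Rb = 219.1 Ω.
Fractional drop under load = R_th/(R_th + R_L) = 219.1 / (219.1 + 2080) = 0.09530.
So the output falls by 9.53 %.

9.53 %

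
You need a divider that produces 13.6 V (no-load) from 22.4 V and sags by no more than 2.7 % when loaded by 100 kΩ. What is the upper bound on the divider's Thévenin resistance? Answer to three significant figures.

Loading drop = R_th/(R_th + R_L) ≤ 0.0270, so R_th ≤ R_L · ε/(1−ε) = 100 kΩ × 0.0270/0.9730 = 2.77 kΩ.
(Any R1, R2 with R2/(R1+R2) = 0.607 and R1‖R2 ≤ 2.77 kΩ will meet the spec.)

R_th ≤ 2.77 kΩ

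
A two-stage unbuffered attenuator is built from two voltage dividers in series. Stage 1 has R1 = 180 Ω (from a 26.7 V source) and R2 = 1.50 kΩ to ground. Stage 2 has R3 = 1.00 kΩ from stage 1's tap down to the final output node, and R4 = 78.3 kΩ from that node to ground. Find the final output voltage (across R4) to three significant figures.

V_out ≈ 23.5 V

Stage 2 presents R3+R4 = 79300 Ω as a load on stage 1's tap.
Stage 1's lower leg becomes R2‖(R3+R4) = 1472 Ω, so V_mid = 26.7 × 1472/1652 = 23.79 V.
Stage 2 is itself unloaded: V_out = V_mid × R4/(R3+R4) = 23.79 × 78300/79300 = 23.5 V.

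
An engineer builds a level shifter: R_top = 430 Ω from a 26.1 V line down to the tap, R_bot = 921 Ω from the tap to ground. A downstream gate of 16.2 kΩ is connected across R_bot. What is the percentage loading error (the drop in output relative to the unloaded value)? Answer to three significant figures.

The divider's output (Thévenin) resistance is R_top‖R_bot = 293.1 Ω.
Fractional drop under load = R_th/(R_th + R_L) = 293.1 / (293.1 + 16200) = 0.01777.
So the output falls by 1.78 %.

1.78 %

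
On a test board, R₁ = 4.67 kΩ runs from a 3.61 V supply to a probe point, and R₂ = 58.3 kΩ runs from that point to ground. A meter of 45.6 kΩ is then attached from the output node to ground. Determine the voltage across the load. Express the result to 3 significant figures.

The load sits in parallel with R₂: R₂‖R_L = (58.3 × 45.6) / (58.3 + 45.6) = 25.59 kΩ.
V_out = 3.61 × 25.59 / (4.67 + 25.59) = 3.61 × 25.59/30.26 = 3.05 V.

V_out ≈ 3.05 V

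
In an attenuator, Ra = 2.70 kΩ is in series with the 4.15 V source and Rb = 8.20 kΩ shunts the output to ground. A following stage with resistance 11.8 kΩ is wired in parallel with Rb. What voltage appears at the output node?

The load sits in parallel with Rb: Rb‖R_L = (8.20 × 11.8) / (8.20 + 11.8) = 4.838 kΩ.
V_out = 4.15 × 4.838 / (2.70 + 4.838) = 4.15 × 4.838/7.538 = 2.66 V.
(Unloaded it would have been 3.12 V.)

V_out ≈ 2.66 V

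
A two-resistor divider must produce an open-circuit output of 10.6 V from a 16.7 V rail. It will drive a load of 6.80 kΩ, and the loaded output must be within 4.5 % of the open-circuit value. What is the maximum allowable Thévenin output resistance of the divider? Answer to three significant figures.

R_th ≤ 320 Ω

Loading drop = R_th/(R_th + R_L) ≤ 0.0450, so R_th ≤ R_L · ε/(1−ε) = 6.80 kΩ × 0.0450/0.9550 = 320 Ω.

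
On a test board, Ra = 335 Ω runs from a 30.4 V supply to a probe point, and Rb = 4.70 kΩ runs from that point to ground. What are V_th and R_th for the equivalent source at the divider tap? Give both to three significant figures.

V_th = 28.4 V, R_th = 313 Ω

V_th is the open-circuit tap voltage: 30.4 × 4700/(335 + 4700) = 28.4 V.
With the supply zeroed, Ra and Rb appear in parallel from the tap: R_th = Ra‖Rb = (335 × 4700)/5035 = 313 Ω.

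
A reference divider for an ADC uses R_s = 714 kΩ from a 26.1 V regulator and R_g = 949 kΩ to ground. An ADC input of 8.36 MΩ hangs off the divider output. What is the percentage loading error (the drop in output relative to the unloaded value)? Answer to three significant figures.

The divider's output (Thévenin) resistance is R_s‖R_g = 407.4 kΩ.
Fractional drop under load = R_th/(R_th + R_L) = 407.4 / (407.4 + 8360) = 0.04647.
So the output falls by 4.65 %.

4.65 %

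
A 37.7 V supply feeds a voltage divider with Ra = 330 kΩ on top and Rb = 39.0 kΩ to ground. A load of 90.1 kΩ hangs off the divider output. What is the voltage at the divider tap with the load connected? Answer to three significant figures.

The load sits in parallel with Rb: Rb‖R_L = (39.0 × 90.1) / (39.0 + 90.1) = 27.22 kΩ.
V_out = 37.7 × 27.22 / (330 + 27.22) = 37.7 × 27.22/357.2 = 2.87 V.

V_out ≈ 2.87 V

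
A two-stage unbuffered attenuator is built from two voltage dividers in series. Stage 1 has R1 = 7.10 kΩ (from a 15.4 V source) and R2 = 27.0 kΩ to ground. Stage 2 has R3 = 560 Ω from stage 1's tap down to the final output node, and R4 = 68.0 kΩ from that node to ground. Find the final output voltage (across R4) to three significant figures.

V_out ≈ 11.2 V

Stage 2 presents R3+R4 = 68560 Ω as a load on stage 1's tap.
Stage 1's lower leg becomes R2‖(R3+R4) = 19370 Ω, so V_mid = 15.4 × 19370/26470 = 11.27 V.
Stage 2 is itself unloaded: V_out = V_mid × R4/(R3+R4) = 11.27 × 68000/68560 = 11.2 V.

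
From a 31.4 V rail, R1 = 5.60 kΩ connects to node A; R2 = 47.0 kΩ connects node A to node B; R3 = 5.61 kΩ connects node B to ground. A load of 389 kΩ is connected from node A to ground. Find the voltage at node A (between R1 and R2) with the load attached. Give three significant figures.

V ≈ 28.0 V

Below node A the series string R2+R3 = 52.61 kΩ sits in parallel with the 389 kΩ load: 46.34 kΩ.
V_A = 31.4 × 46.34/(5.60 + 46.34) = 28.0 V.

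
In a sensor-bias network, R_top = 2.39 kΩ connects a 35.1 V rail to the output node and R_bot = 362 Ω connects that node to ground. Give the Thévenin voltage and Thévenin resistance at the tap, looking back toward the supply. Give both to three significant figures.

V_th = 4.62 V, R_th = 314 Ω

V_th is the open-circuit tap voltage: 35.1 × 362/(2390 + 362) = 4.62 V.
With the supply zeroed, R_top and R_bot appear in parallel from the tap: R_th = R_top‖R_bot = (2390 × 362)/2752 = 314 Ω.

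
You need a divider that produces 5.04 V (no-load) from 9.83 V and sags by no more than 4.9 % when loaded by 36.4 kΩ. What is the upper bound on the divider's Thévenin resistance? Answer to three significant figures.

Loading drop = R_th/(R_th + R_L) ≤ 0.0490, so R_th ≤ R_L · ε/(1−ε) = 36.4 kΩ × 0.0490/0.9510 = 1.88 kΩ.
(Any R1, R2 with R2/(R1+R2) = 0.513 and R1‖R2 ≤ 1.88 kΩ will meet the spec.)

R_th ≤ 1.88 kΩ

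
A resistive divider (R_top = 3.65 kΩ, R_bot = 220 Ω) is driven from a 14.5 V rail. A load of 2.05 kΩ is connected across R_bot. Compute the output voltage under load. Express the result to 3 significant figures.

V_out ≈ 0.749 V

The load sits in parallel with R_bot: R_bot‖R_L = (220 × 2050) / (220 + 2050) = 198.7 Ω.
V_out = 14.5 × 198.7 / (3650 + 198.7) = 14.5 × 198.7/3849 = 0.749 V.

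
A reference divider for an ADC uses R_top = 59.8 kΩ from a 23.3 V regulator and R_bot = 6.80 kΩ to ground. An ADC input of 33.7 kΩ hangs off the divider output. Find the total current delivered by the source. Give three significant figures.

R_bot‖R_L = 5.658 kΩ, so the source sees R_top + R_bot‖R_L = 65.46 kΩ.
I = 23.3 V / 65.46 kΩ = 0.356 mA.

I ≈ 0.356 mA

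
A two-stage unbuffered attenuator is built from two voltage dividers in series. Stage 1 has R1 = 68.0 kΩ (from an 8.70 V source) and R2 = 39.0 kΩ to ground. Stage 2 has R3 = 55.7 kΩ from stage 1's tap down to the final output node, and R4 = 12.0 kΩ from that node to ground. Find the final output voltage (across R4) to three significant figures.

Stage 2 presents R3+R4 = 67.70 kΩ as a load on stage 1's tap.
Stage 1's lower leg becomes R2‖(R3+R4) = 24.75 kΩ, so V_mid = 8.70 × 24.75/92.75 = 2.321 V.
Stage 2 is itself unloaded: V_out = V_mid × R4/(R3+R4) = 2.321 × 12.0/67.70 = 0.411 V.

V_out ≈ 0.411 V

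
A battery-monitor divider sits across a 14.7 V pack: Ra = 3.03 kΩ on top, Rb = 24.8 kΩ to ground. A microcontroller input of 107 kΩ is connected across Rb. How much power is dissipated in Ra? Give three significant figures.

P ≈ 1.22 mW

Total resistance from the source is Ra + (Rb‖R_L) = 23.16 kΩ, so I = 14.7/23.16 kΩ = 0.6346 mA.
P = I²·Ra = (0.6346 mA)² × 3.03 kΩ = 1.22 mW.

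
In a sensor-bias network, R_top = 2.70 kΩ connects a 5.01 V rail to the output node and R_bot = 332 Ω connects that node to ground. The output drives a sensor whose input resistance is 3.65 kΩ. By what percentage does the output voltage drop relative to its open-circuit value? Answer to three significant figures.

The divider's output (Thévenin) resistance is R_top‖R_bot = 295.6 Ω.
Fractional drop under load = R_th/(R_th + R_L) = 295.6 / (295.6 + 3650) = 0.07493.
So the output falls by 7.49 %.

7.49 %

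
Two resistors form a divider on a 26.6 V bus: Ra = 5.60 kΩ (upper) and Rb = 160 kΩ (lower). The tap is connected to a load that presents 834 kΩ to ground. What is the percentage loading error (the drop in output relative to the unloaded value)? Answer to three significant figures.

The divider's output (Thévenin) resistance is Ra‖Rb = 5.411 kΩ.
Fractional drop under load = R_th/(R_th + R_L) = 5.411 / (5.411 + 834) = 0.006446.
So the output falls by 0.645 %.

0.645 %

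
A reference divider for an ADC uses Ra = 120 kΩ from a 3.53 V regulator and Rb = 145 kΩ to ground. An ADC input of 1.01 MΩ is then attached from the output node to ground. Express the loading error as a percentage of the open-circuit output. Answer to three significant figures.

The divider's output (Thévenin) resistance is Ra‖Rb = 65.66 kΩ.
Fractional drop under load = R_th/(R_th + R_L) = 65.66 / (65.66 + 1010) = 0.06104.
So the output falls by 6.10 %.

6.10 %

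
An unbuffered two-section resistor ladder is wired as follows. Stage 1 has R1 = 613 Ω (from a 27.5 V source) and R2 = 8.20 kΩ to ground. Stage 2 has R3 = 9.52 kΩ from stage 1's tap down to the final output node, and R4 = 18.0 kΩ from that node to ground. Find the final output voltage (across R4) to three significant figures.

Stage 2 presents R3+R4 = 27520 Ω as a load on stage 1's tap.
Stage 1's lower leg becomes R2‖(R3+R4) = 6318 Ω, so V_mid = 27.5 × 6318/6931 = 25.07 V.
Stage 2 is itself unloaded: V_out = V_mid × R4/(R3+R4) = 25.07 × 18000/27520 = 16.4 V.

V_out ≈ 16.4 V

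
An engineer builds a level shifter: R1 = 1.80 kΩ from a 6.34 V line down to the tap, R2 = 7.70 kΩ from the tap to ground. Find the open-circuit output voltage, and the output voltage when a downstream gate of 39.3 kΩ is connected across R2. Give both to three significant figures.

Unloaded: 5.14 V; loaded: 4.95 V

Open-circuit: V = 6.34 × 7.70/(1.80 + 7.70) = 5.14 V.
With the load, R2 becomes R2‖R_L = 6.439 kΩ, so V = 6.34 × 6.439/8.239 = 4.95 V.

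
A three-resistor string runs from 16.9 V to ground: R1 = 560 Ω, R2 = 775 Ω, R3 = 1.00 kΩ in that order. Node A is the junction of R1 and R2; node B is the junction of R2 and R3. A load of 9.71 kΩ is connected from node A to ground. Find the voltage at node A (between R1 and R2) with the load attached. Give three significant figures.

V ≈ 12.3 V

Below node A the series string R2+R3 = 1775 Ω sits in parallel with the 9710 Ω load: 1501 Ω.
V_A = 16.9 × 1501/(560 + 1501) = 12.3 V.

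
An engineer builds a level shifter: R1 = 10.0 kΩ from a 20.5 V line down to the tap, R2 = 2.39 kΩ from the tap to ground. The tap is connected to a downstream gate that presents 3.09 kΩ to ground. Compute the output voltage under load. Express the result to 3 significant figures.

V_out ≈ 2.43 V

The load sits in parallel with R2: R2‖R_L = (2.39 × 3.09) / (2.39 + 3.09) = 1.348 kΩ.
V_out = 20.5 × 1.348 / (10.0 + 1.348) = 20.5 × 1.348/11.35 = 2.43 V.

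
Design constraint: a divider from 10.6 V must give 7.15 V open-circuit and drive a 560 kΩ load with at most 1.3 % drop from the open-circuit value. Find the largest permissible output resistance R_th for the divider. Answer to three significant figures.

R_th ≤ 7.38 kΩ

Loading drop = R_th/(R_th + R_L) ≤ 0.0130, so R_th ≤ R_L · ε/(1−ε) = 560 kΩ × 0.0130/0.9870 = 7.38 kΩ.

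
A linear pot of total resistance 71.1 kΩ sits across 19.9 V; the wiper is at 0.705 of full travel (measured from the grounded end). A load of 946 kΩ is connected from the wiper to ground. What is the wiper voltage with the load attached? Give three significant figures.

V ≈ 13.8 V

The wiper splits the pot into (1−α)R = 20.97 kΩ above and αR = 50.13 kΩ below.
Lower section ‖ load = 47.60 kΩ.
V_wiper = 19.9 × 47.60/(20.97 + 47.60) = 13.8 V.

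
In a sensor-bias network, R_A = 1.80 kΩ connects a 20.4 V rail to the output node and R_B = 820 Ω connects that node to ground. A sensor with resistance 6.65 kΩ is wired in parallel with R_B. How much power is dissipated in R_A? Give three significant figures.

Total resistance from the source is R_A + (R_B‖R_L) = 2530 Ω, so I = 20.4/2530 Ω = 8.063 mA.
P = I²·R_A = (8.063 mA)² × 1.80 kΩ = 117 mW.

P ≈ 117 mW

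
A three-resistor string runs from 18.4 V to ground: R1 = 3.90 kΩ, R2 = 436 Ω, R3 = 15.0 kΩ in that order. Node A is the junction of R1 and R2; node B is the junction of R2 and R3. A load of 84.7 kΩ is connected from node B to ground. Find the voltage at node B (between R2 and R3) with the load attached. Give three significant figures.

V ≈ 13.7 V

At node B, R3 is in parallel with the load: R3‖R_L = 12740 Ω.
Below node A the resistance is R2 + (R3‖R_L) = 13180 Ω, so V_A = 18.4 × 13180/17080 = 14.20 V.
Then V_B = V_A × (R3‖R_L)/(R2 + R3‖R_L) = 14.20 × 12740/13180 = 13.7 V.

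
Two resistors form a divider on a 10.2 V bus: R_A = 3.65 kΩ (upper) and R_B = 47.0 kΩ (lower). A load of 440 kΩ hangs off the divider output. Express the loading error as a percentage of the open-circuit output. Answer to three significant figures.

The divider's output (Thévenin) resistance is R_A‖R_B = 3.387 kΩ.
Fractional drop under load = R_th/(R_th + R_L) = 3.387 / (3.387 + 440) = 0.007639.
So the output falls by 0.764 %.

0.764 %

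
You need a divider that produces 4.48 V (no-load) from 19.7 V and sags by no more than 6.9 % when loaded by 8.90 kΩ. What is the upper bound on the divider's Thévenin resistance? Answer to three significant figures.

R_th ≤ 660 Ω

Loading drop = R_th/(R_th + R_L) ≤ 0.0690, so R_th ≤ R_L · ε/(1−ε) = 8.90 kΩ × 0.0690/0.9310 = 660 Ω.
(Any R1, R2 with R2/(R1+R2) = 0.227 and R1‖R2 ≤ 660 Ω will meet the spec.)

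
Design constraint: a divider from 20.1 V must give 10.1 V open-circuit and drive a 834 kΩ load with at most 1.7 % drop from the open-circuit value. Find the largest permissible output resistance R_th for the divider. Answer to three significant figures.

R_th ≤ 14.4 kΩ

Loading drop = R_th/(R_th + R_L) ≤ 0.0170, so R_th ≤ R_L · ε/(1−ε) = 834 kΩ × 0.0170/0.9830 = 14.4 kΩ.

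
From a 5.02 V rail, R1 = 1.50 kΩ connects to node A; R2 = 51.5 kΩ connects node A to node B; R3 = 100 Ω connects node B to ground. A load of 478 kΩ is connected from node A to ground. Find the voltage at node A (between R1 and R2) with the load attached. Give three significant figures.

Below node A the series string R2+R3 = 51600 Ω sits in parallel with the 478000 Ω load: 46570 Ω.
V_A = 5.02 × 46570/(1500 + 46570) = 4.86 V.

V ≈ 4.86 V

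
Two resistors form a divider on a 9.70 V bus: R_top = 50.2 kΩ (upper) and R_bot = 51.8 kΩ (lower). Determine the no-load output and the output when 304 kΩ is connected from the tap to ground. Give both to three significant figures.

Unloaded: 4.93 V; loaded: 4.54 V

Open-circuit: V = 9.70 × 51.8/(50.2 + 51.8) = 4.93 V.
With the load, R_bot becomes R_bot‖R_L = 44.26 kΩ, so V = 9.70 × 44.26/94.46 = 4.54 V.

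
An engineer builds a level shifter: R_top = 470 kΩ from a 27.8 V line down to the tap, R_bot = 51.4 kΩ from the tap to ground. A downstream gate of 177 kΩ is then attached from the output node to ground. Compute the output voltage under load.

The load sits in parallel with R_bot: R_bot‖R_L = (51.4 × 177) / (51.4 + 177) = 39.83 kΩ.
V_out = 27.8 × 39.83 / (470 + 39.83) = 27.8 × 39.83/509.8 = 2.17 V.

V_out ≈ 2.17 V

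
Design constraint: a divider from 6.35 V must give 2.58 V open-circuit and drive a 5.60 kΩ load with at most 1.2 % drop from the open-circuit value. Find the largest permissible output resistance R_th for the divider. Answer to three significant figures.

R_th ≤ 68.0 Ω

Loading drop = R_th/(R_th + R_L) ≤ 0.0120, so R_th ≤ R_L · ε/(1−ε) = 5.60 kΩ × 0.0120/0.9880 = 68.0 Ω.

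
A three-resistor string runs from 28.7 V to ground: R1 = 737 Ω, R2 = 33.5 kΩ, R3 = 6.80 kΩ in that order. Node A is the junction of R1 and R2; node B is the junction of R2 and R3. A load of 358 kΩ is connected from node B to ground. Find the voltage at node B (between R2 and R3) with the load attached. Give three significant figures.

V ≈ 4.68 V

At node B, R3 is in parallel with the load: R3‖R_L = 6673 Ω.
Below node A the resistance is R2 + (R3‖R_L) = 40170 Ω, so V_A = 28.7 × 40170/40910 = 28.18 V.
Then V_B = V_A × (R3‖R_L)/(R2 + R3‖R_L) = 28.18 × 6673/40170 = 4.68 V.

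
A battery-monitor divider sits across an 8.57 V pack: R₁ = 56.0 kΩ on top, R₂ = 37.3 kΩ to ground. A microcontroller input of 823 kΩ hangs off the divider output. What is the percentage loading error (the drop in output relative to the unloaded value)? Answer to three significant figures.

The divider's output (Thévenin) resistance is R₁‖R₂ = 22.39 kΩ.
Fractional drop under load = R_th/(R_th + R_L) = 22.39 / (22.39 + 823) = 0.02648.
So the output falls by 2.65 %.

2.65 %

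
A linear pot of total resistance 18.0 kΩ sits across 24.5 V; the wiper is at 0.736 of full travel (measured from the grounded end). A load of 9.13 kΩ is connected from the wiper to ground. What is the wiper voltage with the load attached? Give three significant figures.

The wiper splits the pot into (1−α)R = 4.752 kΩ above and αR = 13.25 kΩ below.
Lower section ‖ load = 5.405 kΩ.
V_wiper = 24.5 × 5.405/(4.752 + 5.405) = 13.0 V.

V ≈ 13.0 V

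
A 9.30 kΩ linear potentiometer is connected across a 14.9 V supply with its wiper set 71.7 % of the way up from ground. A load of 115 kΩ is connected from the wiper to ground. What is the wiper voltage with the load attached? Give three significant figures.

V ≈ 10.5 V

The wiper splits the pot into (1−α)R = 2.632 kΩ above and αR = 6.668 kΩ below.
Lower section ‖ load = 6.303 kΩ.
V_wiper = 14.9 × 6.303/(2.632 + 6.303) = 10.5 V.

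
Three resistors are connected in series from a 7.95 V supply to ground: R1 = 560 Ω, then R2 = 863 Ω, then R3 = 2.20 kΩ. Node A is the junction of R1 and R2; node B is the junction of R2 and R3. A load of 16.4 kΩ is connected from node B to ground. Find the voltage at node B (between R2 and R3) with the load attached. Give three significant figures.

At node B, R3 is in parallel with the load: R3‖R_L = 1940 Ω.
Below node A the resistance is R2 + (R3‖R_L) = 2803 Ω, so V_A = 7.95 × 2803/3363 = 6.626 V.
Then V_B = V_A × (R3‖R_L)/(R2 + R3‖R_L) = 6.626 × 1940/2803 = 4.59 V.

V ≈ 4.59 V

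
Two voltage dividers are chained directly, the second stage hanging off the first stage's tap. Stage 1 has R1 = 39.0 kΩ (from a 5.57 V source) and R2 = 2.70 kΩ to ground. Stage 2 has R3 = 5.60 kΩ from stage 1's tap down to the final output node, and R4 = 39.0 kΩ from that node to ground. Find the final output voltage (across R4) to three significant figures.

Stage 2 presents R3+R4 = 44.60 kΩ as a load on stage 1's tap.
Stage 1's lower leg becomes R2‖(R3+R4) = 2.546 kΩ, so V_mid = 5.57 × 2.546/41.55 = 0.3413 V.
Stage 2 is itself unloaded: V_out = V_mid × R4/(R3+R4) = 0.3413 × 39.0/44.60 = 0.298 V.

V_out ≈ 0.298 V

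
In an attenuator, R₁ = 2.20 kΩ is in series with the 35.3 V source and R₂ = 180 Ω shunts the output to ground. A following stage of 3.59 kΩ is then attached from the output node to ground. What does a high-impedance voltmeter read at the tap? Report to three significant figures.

The load sits in parallel with R₂: R₂‖R_L = (180 × 3590) / (180 + 3590) = 171.4 Ω.
V_out = 35.3 × 171.4 / (2200 + 171.4) = 35.3 × 171.4/2371 = 2.55 V.

V_out ≈ 2.55 V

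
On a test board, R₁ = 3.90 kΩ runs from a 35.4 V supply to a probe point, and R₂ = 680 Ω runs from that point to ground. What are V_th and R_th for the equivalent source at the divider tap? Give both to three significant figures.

V_th is the open-circuit tap voltage: 35.4 × 680/(3900 + 680) = 5.26 V.
With the supply zeroed, R₁ and R₂ appear in parallel from the tap: R_th = R₁‖R₂ = (3900 × 680)/4580 = 579 Ω.

V_th = 5.26 V, R_th = 579 Ω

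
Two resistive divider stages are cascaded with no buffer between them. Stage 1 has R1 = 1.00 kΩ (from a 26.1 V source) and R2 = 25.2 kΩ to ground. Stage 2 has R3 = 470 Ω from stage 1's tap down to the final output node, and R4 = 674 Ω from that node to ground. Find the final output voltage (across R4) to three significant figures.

V_out ≈ 8.03 V

Stage 2 presents R3+R4 = 1144 Ω as a load on stage 1's tap.
Stage 1's lower leg becomes R2‖(R3+R4) = 1094 Ω, so V_mid = 26.1 × 1094/2094 = 13.64 V.
Stage 2 is itself unloaded: V_out = V_mid × R4/(R3+R4) = 13.64 × 674/1144 = 8.03 V.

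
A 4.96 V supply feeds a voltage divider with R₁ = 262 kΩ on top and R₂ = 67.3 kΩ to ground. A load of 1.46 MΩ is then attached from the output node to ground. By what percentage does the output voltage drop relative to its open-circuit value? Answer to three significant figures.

The divider's output (Thévenin) resistance is R₁‖R₂ = 53.55 kΩ.
Fractional drop under load = R_th/(R_th + R_L) = 53.55 / (53.55 + 1460) = 0.03538.
So the output falls by 3.54 %.

3.54 %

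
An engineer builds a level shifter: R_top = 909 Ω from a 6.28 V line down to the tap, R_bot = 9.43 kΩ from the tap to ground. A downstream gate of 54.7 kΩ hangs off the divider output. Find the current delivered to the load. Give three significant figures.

R_bot‖R_L = 8043 Ω; V_out = 6.28 × 8043/8952 = 5.642 V.
I_L = V_out / R_L = 5.642 / 54.7 kΩ = 0.103 mA.

I_L ≈ 0.103 mA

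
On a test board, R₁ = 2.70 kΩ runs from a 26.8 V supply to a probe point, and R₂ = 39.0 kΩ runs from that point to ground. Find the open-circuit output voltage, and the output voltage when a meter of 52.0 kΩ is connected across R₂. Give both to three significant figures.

Open-circuit: V = 26.8 × 39.0/(2.70 + 39.0) = 25.1 V.
With the load, R₂ becomes R₂‖R_L = 22.29 kΩ, so V = 26.8 × 22.29/24.99 = 23.9 V.

Unloaded: 25.1 V; loaded: 23.9 V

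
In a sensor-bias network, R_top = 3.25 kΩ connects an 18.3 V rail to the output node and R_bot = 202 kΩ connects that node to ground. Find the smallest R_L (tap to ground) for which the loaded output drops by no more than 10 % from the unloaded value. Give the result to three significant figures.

R_L(min) ≈ 28.8 kΩ

Output resistance R_th = R_top‖R_bot = (3.25 × 202)/205.2 = 3.199 kΩ.
The fractional drop is R_th/(R_th + R_L); requiring this ≤ 0.100 gives R_L ≥ R_th(1/0.100 − 1) = 3.199 × 9.000 = 28.8 kΩ.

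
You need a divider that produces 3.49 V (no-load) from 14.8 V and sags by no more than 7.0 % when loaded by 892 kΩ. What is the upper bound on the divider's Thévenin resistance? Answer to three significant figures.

R_th ≤ 67.1 kΩ

Loading drop = R_th/(R_th + R_L) ≤ 0.0700, so R_th ≤ R_L · ε/(1−ε) = 892 kΩ × 0.0700/0.9300 = 67.1 kΩ.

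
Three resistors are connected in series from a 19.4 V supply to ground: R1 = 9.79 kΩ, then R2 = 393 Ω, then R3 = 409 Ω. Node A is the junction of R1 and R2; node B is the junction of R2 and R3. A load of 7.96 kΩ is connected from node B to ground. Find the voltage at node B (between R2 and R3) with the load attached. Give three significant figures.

At node B, R3 is in parallel with the load: R3‖R_L = 389.0 Ω.
Below node A the resistance is R2 + (R3‖R_L) = 782.0 Ω, so V_A = 19.4 × 782.0/10570 = 1.435 V.
Then V_B = V_A × (R3‖R_L)/(R2 + R3‖R_L) = 1.435 × 389.0/782.0 = 0.714 V.

V ≈ 0.714 V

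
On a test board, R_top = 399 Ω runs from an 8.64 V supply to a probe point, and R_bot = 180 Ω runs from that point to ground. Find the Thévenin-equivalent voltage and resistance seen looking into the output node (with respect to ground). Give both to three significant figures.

V_th is the open-circuit tap voltage: 8.64 × 180/(399 + 180) = 2.69 V.
With the supply zeroed, R_top and R_bot appear in parallel from the tap: R_th = R_top‖R_bot = (399 × 180)/579.0 = 124 Ω.

V_th = 2.69 V, R_th = 124 Ω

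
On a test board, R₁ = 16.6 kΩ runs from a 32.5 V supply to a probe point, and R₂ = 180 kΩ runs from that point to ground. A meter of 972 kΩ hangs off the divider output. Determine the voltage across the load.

The load sits in parallel with R₂: R₂‖R_L = (180 × 972) / (180 + 972) = 151.9 kΩ.
V_out = 32.5 × 151.9 / (16.6 + 151.9) = 32.5 × 151.9/168.5 = 29.3 V.

V_out ≈ 29.3 V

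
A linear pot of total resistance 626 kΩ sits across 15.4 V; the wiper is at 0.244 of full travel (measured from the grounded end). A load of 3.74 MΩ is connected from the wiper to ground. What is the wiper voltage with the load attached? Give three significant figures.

The wiper splits the pot into (1−α)R = 473.3 kΩ above and αR = 152.7 kΩ below.
Lower section ‖ load = 146.8 kΩ.
V_wiper = 15.4 × 146.8/(473.3 + 146.8) = 3.65 V.

V ≈ 3.65 V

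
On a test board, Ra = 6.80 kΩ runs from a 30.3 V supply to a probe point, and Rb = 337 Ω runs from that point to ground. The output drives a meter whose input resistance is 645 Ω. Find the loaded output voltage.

The load sits in parallel with Rb: Rb‖R_L = (337 × 645) / (337 + 645) = 221.3 Ω.
V_out = 30.3 × 221.3 / (6800 + 221.3) = 30.3 × 221.3/7021 = 0.955 V.

V_out ≈ 0.955 V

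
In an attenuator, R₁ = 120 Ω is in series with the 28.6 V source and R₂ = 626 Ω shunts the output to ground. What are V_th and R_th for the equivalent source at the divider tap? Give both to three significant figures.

V_th = 24.0 V, R_th = 101 Ω

V_th is the open-circuit tap voltage: 28.6 × 626/(120 + 626) = 24.0 V.
With the supply zeroed, R₁ and R₂ appear in parallel from the tap: R_th = R₁‖R₂ = (120 × 626)/746.0 = 101 Ω.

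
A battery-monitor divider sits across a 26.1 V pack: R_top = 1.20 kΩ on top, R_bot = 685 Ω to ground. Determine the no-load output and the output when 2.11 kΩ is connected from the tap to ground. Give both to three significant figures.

Open-circuit: V = 26.1 × 685/(1200 + 685) = 9.48 V.
With the load, R_bot becomes R_bot‖R_L = 517.1 Ω, so V = 26.1 × 517.1/1717 = 7.86 V.

Unloaded: 9.48 V; loaded: 7.86 V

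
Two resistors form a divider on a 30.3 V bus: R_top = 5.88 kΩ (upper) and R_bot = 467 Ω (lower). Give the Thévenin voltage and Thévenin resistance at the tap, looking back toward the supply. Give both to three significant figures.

V_th = 2.23 V, R_th = 433 Ω

V_th is the open-circuit tap voltage: 30.3 × 467/(5880 + 467) = 2.23 V.
With the supply zeroed, R_top and R_bot appear in parallel from the tap: R_th = R_top‖R_bot = (5880 × 467)/6347 = 433 Ω.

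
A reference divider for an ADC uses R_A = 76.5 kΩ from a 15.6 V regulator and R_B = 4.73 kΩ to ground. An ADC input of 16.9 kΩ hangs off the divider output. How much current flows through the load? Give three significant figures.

I_L ≈ 0.0425 mA

R_B‖R_L = 3.696 kΩ; V_out = 15.6 × 3.696/80.20 = 0.7189 V.
I_L = V_out / R_L = 0.7189 / 16.9 kΩ = 0.0425 mA.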